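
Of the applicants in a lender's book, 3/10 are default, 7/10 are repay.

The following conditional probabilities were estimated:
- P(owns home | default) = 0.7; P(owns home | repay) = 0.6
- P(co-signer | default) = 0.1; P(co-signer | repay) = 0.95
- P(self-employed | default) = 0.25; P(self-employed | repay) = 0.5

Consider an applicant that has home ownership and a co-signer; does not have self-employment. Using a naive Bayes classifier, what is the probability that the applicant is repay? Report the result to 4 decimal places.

0.9268

default: 0.3 × 0.7 × 0.1 × (1−0.25) = 0.01575
repay: 0.7 × 0.6 × 0.95 × (1−0.5) = 0.1995
P(repay | x) = 0.1995 / 0.21525 ≈ 0.9268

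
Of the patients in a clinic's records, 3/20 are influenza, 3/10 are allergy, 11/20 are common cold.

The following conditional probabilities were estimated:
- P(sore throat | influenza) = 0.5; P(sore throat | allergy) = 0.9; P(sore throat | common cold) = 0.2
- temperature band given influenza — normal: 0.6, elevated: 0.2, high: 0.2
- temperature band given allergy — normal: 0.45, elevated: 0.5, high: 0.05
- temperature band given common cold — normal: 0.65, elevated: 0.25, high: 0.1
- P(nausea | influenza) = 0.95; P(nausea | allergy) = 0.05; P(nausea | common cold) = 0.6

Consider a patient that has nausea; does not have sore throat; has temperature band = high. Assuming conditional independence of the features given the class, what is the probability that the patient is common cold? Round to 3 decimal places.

influenza: 0.15 × (1−0.5) × 0.2 × 0.95 = 0.01425
allergy: 0.3 × (1−0.9) × 0.05 × 0.05 = 0.000075
common cold: 0.55 × (1−0.2) × 0.1 × 0.6 = 0.0264
P(common cold | x) = 0.0264 / 0.040725 ≈ 0.648

0.648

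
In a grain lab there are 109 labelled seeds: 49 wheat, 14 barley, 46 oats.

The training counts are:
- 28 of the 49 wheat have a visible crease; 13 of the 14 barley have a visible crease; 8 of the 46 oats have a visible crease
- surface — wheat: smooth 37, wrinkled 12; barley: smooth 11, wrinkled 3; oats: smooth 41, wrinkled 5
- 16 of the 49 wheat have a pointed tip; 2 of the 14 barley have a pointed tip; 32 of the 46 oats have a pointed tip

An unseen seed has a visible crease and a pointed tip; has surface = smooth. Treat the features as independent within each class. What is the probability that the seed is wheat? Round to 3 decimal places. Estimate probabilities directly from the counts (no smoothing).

0.518

wheat: (49/109) × (28/49) × (37/49) × (16/49) ≈ 0.0633375
barley: (14/109) × (13/14) × (11/14) × (2/14) ≈ 0.013387
oats: (46/109) × (8/46) × (41/46) × (32/46) ≈ 0.0455074
P(wheat | x) = 0.0633375 / 0.1222319 ≈ 0.518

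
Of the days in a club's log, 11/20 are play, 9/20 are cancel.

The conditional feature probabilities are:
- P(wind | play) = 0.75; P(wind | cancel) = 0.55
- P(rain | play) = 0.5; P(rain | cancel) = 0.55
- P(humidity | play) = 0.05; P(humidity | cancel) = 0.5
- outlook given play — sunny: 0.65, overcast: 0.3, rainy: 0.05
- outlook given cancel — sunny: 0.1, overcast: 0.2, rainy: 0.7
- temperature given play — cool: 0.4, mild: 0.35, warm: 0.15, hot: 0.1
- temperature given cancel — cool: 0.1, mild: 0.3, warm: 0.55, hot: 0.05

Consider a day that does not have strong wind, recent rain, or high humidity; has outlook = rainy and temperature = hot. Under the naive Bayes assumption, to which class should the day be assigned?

cancel

play: 0.55 × (1−0.75) × (1−0.5) × (1−0.05) × 0.05 × 0.1 = 0.0003265625
cancel: 0.45 × (1−0.55) × (1−0.55) × (1−0.5) × 0.7 × 0.05 = 0.0015946875
Highest score → cancel.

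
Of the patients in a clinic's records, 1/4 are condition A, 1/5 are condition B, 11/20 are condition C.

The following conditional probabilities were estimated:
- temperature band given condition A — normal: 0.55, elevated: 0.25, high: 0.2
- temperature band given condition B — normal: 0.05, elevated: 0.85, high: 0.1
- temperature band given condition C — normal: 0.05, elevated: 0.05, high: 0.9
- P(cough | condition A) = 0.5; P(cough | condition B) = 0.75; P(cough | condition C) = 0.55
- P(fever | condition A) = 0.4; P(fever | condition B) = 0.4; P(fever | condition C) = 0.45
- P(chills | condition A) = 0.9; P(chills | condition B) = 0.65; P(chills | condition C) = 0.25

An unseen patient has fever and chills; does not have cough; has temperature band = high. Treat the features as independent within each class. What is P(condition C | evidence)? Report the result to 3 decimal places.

condition A: 0.25 × 0.2 × (1−0.5) × 0.4 × 0.9 = 0.009
condition B: 0.2 × 0.1 × (1−0.75) × 0.4 × 0.65 = 0.0013
condition C: 0.55 × 0.9 × (1−0.55) × 0.45 × 0.25 = 0.025059375
P(condition C | x) = 0.025059375 / 0.035359375 ≈ 0.709

0.709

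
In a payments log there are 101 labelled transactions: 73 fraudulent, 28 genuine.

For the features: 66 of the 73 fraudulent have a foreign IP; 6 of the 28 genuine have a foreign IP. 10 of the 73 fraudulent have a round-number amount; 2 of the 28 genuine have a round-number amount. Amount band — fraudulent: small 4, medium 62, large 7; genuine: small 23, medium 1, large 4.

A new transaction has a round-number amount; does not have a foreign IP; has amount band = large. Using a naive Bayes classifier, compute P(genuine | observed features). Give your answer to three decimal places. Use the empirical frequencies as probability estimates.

0.709

fraudulent: (73/101) × (7/73) × (10/73) × (7/73) ≈ 0.000910393
genuine: (28/101) × (22/28) × (2/28) × (4/28) ≈ 0.00222267
P(genuine | x) = 0.00222267 / 0.003133063 ≈ 0.709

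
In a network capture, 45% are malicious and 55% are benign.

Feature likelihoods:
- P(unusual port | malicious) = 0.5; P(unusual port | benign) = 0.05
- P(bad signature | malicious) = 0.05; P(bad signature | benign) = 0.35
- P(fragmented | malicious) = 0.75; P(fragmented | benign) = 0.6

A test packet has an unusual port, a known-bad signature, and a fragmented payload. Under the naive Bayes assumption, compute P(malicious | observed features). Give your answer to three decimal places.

0.594

malicious: 0.45 × 0.5 × 0.05 × 0.75 = 0.0084375
benign: 0.55 × 0.05 × 0.35 × 0.6 = 0.005775
P(malicious | x) = 0.0084375 / 0.0142125 ≈ 0.594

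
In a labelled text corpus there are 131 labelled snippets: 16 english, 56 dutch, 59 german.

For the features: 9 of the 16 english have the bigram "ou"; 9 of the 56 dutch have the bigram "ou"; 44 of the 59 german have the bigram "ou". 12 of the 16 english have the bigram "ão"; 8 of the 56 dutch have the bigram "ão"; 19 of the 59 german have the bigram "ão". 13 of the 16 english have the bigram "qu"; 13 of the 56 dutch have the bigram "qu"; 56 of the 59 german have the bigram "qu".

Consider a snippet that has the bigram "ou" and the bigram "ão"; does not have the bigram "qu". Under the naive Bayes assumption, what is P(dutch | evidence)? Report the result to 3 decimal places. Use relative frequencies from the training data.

english: (16/131) × (9/16) × (12/16) × (3/16) ≈ 0.00966126
dutch: (56/131) × (9/56) × (8/56) × (43/56) ≈ 0.00753622
german: (59/131) × (44/59) × (19/59) × (3/59) ≈ 0.00549987
P(dutch | x) = 0.00753622 / 0.02269735 ≈ 0.332

0.332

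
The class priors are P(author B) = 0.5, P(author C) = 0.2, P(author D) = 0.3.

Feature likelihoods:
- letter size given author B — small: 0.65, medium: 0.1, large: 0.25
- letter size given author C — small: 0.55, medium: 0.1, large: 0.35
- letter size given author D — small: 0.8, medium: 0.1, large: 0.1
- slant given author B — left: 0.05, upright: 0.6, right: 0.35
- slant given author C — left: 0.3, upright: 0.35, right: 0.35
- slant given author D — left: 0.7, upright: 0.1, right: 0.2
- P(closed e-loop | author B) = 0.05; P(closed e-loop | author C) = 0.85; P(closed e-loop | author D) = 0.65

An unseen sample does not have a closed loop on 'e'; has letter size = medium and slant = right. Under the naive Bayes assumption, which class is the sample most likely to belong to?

author B

author B: 0.5 × 0.1 × 0.35 × (1−0.05) = 0.016625
author C: 0.2 × 0.1 × 0.35 × (1−0.85) = 0.00105
author D: 0.3 × 0.1 × 0.2 × (1−0.65) = 0.0021
Highest score → author B.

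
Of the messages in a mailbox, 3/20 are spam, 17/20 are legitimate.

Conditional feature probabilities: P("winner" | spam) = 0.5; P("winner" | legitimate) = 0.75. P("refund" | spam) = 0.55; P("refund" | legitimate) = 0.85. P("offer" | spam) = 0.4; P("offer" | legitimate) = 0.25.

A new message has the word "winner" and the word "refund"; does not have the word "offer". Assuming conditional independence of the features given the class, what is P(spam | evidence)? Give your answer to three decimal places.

spam: 0.15 × 0.5 × 0.55 × (1−0.4) = 0.02475
legitimate: 0.85 × 0.75 × 0.85 × (1−0.25) = 0.40640625
P(spam | x) = 0.02475 / 0.43115625 ≈ 0.057

0.057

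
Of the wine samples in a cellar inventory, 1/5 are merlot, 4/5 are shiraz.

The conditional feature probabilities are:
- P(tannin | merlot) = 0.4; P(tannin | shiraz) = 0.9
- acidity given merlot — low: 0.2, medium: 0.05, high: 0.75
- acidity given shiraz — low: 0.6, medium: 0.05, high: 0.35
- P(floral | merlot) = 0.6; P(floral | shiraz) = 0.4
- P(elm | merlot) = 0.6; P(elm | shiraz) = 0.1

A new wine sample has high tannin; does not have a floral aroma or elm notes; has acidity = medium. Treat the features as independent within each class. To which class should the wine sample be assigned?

shiraz

merlot: 0.2 × 0.4 × 0.05 × (1−0.6) × (1−0.6) = 0.00064
shiraz: 0.8 × 0.9 × 0.05 × (1−0.4) × (1−0.1) = 0.01944
Highest score → shiraz.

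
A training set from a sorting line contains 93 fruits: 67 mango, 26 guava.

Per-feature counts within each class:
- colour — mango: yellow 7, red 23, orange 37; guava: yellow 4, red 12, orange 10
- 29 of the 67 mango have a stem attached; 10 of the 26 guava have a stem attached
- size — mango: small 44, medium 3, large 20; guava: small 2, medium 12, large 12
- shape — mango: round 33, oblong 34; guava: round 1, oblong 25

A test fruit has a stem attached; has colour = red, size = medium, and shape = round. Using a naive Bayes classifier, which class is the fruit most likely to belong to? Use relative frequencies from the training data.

mango: (67/93) × (23/67) × (29/67) × (3/67) × (33/67) ≈ 0.00236077
guava: (26/93) × (12/26) × (10/26) × (12/26) × (1/26) ≈ 0.000880967
Highest score → mango.

mango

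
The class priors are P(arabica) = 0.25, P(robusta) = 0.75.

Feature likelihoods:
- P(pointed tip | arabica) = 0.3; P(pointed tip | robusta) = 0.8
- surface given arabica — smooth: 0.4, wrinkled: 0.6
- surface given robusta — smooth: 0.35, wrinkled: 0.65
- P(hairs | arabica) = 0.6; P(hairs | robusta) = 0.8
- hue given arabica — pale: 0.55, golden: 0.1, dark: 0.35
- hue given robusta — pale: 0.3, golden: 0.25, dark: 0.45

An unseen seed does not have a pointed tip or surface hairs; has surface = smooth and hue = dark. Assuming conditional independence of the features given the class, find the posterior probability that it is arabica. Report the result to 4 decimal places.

0.6747

arabica: 0.25 × (1−0.3) × 0.4 × (1−0.6) × 0.35 = 0.0098
robusta: 0.75 × (1−0.8) × 0.35 × (1−0.8) × 0.45 = 0.004725
P(arabica | x) = 0.0098 / 0.014525 ≈ 0.6747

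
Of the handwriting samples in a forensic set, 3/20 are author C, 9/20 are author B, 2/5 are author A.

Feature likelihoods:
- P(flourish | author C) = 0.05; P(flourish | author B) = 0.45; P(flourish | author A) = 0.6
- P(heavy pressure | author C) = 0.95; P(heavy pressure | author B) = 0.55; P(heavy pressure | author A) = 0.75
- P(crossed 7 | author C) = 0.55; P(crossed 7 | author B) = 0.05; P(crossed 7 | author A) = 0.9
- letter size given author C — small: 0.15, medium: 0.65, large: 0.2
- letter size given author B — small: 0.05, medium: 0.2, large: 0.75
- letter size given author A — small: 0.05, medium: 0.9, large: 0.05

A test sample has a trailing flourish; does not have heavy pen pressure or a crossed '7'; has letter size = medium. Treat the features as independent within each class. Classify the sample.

author C: 0.15 × 0.05 × (1−0.95) × (1−0.55) × 0.65 = 0.0001096875
author B: 0.45 × 0.45 × (1−0.55) × (1−0.05) × 0.2 = 0.01731375
author A: 0.4 × 0.6 × (1−0.75) × (1−0.9) × 0.9 = 0.0054
Highest score → author B.

author B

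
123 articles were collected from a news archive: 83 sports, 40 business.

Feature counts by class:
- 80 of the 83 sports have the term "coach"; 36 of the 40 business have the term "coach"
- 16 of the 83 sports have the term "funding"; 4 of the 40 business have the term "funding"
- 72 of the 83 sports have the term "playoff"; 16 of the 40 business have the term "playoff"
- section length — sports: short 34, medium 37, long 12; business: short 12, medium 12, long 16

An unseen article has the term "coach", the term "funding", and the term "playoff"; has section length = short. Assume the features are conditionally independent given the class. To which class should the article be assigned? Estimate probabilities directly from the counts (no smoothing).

sports: (83/123) × (80/83) × (16/83) × (72/83) × (34/83) ≈ 0.0445535
business: (40/123) × (36/40) × (4/40) × (16/40) × (12/40) ≈ 0.0035122
Highest score → sports.

sports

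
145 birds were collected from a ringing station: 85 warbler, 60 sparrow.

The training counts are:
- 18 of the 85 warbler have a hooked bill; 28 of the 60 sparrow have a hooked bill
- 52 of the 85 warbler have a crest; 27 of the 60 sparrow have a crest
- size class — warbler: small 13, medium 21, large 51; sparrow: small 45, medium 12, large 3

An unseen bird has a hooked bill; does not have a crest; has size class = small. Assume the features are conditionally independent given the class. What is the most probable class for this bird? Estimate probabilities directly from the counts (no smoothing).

warbler: (85/145) × (18/85) × (33/85) × (13/85) ≈ 0.00737096
sparrow: (60/145) × (28/60) × (33/60) × (45/60) ≈ 0.0796552
Highest score → sparrow.

sparrow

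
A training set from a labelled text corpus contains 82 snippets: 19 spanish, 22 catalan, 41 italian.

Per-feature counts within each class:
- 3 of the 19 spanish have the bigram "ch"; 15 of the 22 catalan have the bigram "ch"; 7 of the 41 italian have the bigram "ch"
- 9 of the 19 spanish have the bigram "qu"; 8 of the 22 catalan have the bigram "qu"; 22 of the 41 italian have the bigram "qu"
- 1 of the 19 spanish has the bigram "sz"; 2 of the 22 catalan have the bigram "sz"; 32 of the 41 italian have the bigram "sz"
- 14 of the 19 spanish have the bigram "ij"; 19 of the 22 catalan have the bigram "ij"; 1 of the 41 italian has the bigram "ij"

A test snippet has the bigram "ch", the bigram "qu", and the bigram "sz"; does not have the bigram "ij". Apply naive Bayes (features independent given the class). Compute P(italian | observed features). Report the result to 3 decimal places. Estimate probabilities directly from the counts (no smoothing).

spanish: (19/82) × (3/19) × (9/19) × (1/19) × (5/19) ≈ 0.000240026
catalan: (22/82) × (15/22) × (8/22) × (2/22) × (3/22) ≈ 0.000824614
italian: (41/82) × (7/41) × (22/41) × (32/41) × (40/41) ≈ 0.0348791
P(italian | x) = 0.0348791 / 0.03594374 ≈ 0.970

0.970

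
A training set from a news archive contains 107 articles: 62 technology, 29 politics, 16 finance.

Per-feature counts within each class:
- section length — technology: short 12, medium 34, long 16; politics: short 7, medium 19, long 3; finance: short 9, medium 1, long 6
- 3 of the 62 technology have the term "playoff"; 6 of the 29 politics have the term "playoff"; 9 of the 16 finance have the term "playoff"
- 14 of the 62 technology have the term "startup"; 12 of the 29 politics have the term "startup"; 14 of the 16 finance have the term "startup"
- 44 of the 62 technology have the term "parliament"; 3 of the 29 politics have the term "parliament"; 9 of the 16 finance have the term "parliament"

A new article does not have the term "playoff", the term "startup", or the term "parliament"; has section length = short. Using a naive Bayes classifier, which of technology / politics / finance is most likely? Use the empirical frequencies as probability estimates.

politics

technology: (62/107) × (12/62) × (59/62) × (48/62) × (18/62) ≈ 0.0239877
politics: (29/107) × (7/29) × (23/29) × (17/29) × (26/29) ≈ 0.0272691
finance: (16/107) × (9/16) × (7/16) × (2/16) × (7/16) ≈ 0.00201245
Highest score → politics.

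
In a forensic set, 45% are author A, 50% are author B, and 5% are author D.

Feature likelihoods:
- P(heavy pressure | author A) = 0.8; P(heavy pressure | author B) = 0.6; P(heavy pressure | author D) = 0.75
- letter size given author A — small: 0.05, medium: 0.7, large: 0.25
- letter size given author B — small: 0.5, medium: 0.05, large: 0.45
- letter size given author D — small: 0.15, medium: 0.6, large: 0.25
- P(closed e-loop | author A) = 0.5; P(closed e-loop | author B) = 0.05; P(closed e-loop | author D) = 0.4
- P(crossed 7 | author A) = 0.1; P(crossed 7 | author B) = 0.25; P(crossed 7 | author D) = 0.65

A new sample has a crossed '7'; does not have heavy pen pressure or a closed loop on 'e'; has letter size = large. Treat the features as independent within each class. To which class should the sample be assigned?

author B

author A: 0.45 × (1−0.8) × 0.25 × (1−0.5) × 0.1 = 0.001125
author B: 0.5 × (1−0.6) × 0.45 × (1−0.05) × 0.25 = 0.021375
author D: 0.05 × (1−0.75) × 0.25 × (1−0.4) × 0.65 = 0.00121875
Highest score → author B.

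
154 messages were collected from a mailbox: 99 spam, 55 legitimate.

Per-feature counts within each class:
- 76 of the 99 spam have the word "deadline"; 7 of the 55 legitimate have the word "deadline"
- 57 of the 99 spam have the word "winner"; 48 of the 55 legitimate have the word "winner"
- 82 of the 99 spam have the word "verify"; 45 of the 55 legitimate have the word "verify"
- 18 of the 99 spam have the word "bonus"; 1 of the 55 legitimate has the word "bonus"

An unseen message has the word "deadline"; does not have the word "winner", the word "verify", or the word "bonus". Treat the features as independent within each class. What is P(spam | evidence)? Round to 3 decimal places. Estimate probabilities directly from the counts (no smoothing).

spam: (99/154) × (76/99) × (42/99) × (17/99) × (81/99) ≈ 0.0294151
legitimate: (55/154) × (7/55) × (7/55) × (10/55) × (54/55) ≈ 0.00103272
P(spam | x) = 0.0294151 / 0.03044782 ≈ 0.966

0.966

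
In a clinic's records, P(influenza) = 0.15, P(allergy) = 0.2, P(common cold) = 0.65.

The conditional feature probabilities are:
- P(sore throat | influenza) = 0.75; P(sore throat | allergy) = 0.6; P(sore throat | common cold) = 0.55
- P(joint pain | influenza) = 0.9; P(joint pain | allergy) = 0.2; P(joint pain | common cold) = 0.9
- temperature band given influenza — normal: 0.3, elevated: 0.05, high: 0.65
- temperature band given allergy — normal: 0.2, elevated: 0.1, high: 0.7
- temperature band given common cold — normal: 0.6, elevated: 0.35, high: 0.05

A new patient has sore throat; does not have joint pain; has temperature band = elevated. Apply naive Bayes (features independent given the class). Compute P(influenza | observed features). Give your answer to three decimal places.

0.025

influenza: 0.15 × 0.75 × (1−0.9) × 0.05 = 0.0005625
allergy: 0.2 × 0.6 × (1−0.2) × 0.1 = 0.0096
common cold: 0.65 × 0.55 × (1−0.9) × 0.35 = 0.0125125
P(influenza | x) = 0.0005625 / 0.022675 ≈ 0.025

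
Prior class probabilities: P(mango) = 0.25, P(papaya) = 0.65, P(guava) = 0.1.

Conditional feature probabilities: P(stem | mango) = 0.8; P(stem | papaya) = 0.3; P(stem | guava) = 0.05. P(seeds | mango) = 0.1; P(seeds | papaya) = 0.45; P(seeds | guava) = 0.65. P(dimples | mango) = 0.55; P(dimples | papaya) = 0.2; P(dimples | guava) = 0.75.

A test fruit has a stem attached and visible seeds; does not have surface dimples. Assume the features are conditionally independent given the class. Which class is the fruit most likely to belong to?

papaya

mango: 0.25 × 0.8 × 0.1 × (1−0.55) = 0.009
papaya: 0.65 × 0.3 × 0.45 × (1−0.2) = 0.0702
guava: 0.1 × 0.05 × 0.65 × (1−0.75) = 0.0008125
Highest score → papaya.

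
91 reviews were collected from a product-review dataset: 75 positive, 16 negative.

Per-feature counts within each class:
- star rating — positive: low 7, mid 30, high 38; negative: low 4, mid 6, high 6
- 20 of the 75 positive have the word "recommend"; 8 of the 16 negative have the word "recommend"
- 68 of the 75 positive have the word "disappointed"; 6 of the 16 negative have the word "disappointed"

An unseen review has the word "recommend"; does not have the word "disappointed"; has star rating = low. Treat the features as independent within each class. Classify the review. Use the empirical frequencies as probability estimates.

positive: (75/91) × (7/75) × (20/75) × (7/75) ≈ 0.00191453
negative: (16/91) × (4/16) × (8/16) × (10/16) ≈ 0.0137363
Highest score → negative.

negative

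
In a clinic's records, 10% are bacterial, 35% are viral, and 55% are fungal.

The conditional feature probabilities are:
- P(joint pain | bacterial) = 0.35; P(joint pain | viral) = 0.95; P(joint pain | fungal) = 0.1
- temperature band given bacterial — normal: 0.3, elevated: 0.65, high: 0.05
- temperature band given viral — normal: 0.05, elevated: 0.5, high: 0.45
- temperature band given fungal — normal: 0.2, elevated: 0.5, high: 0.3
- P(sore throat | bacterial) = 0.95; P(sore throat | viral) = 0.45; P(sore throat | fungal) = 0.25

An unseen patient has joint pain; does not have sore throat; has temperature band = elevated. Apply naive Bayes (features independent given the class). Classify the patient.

bacterial: 0.1 × 0.35 × 0.65 × (1−0.95) = 0.0011375
viral: 0.35 × 0.95 × 0.5 × (1−0.45) = 0.0914375
fungal: 0.55 × 0.1 × 0.5 × (1−0.25) = 0.020625
Highest score → viral.

viral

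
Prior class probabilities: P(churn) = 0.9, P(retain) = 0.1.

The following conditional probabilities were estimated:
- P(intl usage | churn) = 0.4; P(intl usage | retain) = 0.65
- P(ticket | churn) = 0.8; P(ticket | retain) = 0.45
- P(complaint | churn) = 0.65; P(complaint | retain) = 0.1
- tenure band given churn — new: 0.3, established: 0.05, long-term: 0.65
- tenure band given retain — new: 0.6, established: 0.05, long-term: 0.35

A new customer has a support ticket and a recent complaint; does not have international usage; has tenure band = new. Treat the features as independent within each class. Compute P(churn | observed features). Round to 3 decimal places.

churn: 0.9 × (1−0.4) × 0.8 × 0.65 × 0.3 = 0.08424
retain: 0.1 × (1−0.65) × 0.45 × 0.1 × 0.6 = 0.000945
P(churn | x) = 0.08424 / 0.085185 ≈ 0.989

0.989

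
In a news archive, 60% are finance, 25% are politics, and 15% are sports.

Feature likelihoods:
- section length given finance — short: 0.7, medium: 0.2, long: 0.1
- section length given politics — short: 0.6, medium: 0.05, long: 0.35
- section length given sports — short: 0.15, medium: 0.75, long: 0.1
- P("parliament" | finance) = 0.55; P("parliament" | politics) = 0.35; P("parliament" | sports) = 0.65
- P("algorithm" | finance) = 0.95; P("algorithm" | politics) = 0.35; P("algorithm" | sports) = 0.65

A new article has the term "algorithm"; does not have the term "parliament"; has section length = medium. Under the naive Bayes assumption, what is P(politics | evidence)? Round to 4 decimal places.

finance: 0.6 × 0.2 × (1−0.55) × 0.95 = 0.0513
politics: 0.25 × 0.05 × (1−0.35) × 0.35 = 0.00284375
sports: 0.15 × 0.75 × (1−0.65) × 0.65 = 0.02559375
P(politics | x) = 0.00284375 / 0.0797375 ≈ 0.0357

0.0357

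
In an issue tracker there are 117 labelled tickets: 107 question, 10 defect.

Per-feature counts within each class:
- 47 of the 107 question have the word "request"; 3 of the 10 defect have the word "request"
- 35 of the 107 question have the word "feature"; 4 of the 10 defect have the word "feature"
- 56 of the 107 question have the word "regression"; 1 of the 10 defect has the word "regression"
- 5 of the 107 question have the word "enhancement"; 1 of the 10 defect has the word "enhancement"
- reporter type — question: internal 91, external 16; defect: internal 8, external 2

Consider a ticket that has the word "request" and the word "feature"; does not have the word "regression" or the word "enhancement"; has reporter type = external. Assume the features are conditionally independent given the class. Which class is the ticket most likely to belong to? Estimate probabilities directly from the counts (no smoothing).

question: (107/117) × (47/107) × (35/107) × (51/107) × (102/107) × (16/107) ≈ 0.00892761
defect: (10/117) × (3/10) × (4/10) × (9/10) × (9/10) × (2/10) ≈ 0.00166154
Highest score → question.

question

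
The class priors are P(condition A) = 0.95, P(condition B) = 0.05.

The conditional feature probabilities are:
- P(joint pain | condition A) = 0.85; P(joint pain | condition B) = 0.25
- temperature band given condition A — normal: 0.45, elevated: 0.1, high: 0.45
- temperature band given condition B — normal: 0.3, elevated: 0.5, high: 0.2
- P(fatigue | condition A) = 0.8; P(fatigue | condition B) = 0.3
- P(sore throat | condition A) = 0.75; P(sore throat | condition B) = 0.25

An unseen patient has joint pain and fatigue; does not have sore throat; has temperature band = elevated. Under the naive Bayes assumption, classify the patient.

condition A

condition A: 0.95 × 0.85 × 0.1 × 0.8 × (1−0.75) = 0.01615
condition B: 0.05 × 0.25 × 0.5 × 0.3 × (1−0.25) = 0.00140625
Highest score → condition A.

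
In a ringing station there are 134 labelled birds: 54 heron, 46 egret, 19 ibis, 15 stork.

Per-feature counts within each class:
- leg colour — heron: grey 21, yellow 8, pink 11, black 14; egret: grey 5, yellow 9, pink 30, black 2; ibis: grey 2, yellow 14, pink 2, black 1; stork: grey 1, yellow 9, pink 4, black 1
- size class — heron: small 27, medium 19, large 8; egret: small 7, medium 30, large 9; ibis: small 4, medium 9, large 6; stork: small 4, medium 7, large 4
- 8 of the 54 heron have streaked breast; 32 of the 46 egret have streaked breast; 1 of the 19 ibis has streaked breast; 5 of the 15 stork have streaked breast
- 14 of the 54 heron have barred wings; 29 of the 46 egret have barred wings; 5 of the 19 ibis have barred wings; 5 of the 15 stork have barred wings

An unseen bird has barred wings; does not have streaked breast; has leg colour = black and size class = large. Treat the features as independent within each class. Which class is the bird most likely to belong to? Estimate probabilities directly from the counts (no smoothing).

heron

heron: (54/134) × (14/54) × (8/54) × (46/54) × (14/54) ≈ 0.00341836
egret: (46/134) × (2/46) × (9/46) × (14/46) × (29/46) ≈ 0.0005603
ibis: (19/134) × (1/19) × (6/19) × (18/19) × (5/19) ≈ 0.000587527
stork: (15/134) × (1/15) × (4/15) × (10/15) × (5/15) ≈ 0.000442233
Highest score → heron.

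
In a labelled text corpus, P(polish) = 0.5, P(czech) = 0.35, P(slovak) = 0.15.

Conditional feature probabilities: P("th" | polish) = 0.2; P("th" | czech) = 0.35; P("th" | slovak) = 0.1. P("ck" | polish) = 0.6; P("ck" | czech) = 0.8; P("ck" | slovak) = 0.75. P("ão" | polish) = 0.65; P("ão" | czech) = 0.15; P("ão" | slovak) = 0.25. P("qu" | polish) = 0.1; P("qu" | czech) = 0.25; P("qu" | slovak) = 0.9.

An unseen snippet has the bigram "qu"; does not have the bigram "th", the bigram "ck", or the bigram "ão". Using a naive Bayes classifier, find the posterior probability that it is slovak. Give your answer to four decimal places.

0.5987

polish: 0.5 × (1−0.2) × (1−0.6) × (1−0.65) × 0.1 = 0.0056
czech: 0.35 × (1−0.35) × (1−0.8) × (1−0.15) × 0.25 = 0.00966875
slovak: 0.15 × (1−0.1) × (1−0.75) × (1−0.25) × 0.9 = 0.02278125
P(slovak | x) = 0.02278125 / 0.03805 ≈ 0.5987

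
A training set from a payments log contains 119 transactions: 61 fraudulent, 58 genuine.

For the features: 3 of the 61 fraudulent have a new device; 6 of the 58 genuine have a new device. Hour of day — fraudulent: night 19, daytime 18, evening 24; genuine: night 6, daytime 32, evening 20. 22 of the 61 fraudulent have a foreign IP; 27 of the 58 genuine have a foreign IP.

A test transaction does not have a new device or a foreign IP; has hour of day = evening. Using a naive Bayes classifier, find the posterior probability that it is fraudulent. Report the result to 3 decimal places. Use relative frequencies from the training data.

fraudulent: (61/119) × (58/61) × (24/61) × (39/61) ≈ 0.122602
genuine: (58/119) × (52/58) × (20/58) × (31/58) ≈ 0.0805364
P(fraudulent | x) = 0.122602 / 0.2031384 ≈ 0.604

0.604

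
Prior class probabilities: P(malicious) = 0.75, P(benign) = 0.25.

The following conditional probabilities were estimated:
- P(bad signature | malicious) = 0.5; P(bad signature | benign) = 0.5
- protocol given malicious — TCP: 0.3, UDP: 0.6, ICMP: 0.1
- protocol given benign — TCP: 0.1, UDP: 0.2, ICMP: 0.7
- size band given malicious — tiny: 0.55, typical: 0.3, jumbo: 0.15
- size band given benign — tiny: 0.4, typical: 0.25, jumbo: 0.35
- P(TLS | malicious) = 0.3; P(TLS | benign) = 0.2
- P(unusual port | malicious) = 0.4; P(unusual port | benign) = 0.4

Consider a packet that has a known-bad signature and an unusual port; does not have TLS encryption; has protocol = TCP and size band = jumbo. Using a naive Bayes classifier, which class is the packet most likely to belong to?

malicious

malicious: 0.75 × 0.5 × 0.3 × 0.15 × (1−0.3) × 0.4 = 0.004725
benign: 0.25 × 0.5 × 0.1 × 0.35 × (1−0.2) × 0.4 = 0.0014
Highest score → malicious.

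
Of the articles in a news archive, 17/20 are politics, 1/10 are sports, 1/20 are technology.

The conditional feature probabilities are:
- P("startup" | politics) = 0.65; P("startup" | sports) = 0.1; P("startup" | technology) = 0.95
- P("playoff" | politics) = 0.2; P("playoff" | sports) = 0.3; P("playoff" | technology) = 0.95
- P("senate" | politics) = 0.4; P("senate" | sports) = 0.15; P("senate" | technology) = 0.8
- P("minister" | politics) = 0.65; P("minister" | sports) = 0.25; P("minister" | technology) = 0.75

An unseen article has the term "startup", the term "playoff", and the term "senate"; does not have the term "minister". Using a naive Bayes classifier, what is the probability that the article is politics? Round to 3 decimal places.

0.623

politics: 0.85 × 0.65 × 0.2 × 0.4 × (1−0.65) = 0.01547
sports: 0.1 × 0.1 × 0.3 × 0.15 × (1−0.25) = 0.0003375
technology: 0.05 × 0.95 × 0.95 × 0.8 × (1−0.75) = 0.009025
P(politics | x) = 0.01547 / 0.0248325 ≈ 0.623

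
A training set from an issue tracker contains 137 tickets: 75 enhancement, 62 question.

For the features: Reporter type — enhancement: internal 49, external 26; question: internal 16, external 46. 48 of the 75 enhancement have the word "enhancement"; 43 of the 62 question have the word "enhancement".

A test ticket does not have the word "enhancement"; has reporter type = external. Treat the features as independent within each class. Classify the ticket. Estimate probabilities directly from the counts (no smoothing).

question

enhancement: (75/137) × (26/75) × (27/75) ≈ 0.0683212
question: (62/137) × (46/62) × (19/62) ≈ 0.102896
Highest score → question.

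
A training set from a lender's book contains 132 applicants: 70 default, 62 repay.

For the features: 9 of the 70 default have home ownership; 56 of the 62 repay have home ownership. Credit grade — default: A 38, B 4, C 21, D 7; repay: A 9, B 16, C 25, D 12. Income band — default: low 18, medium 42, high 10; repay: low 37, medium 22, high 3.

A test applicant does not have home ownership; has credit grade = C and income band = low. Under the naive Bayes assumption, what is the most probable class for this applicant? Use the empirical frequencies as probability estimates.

default: (70/132) × (61/70) × (21/70) × (18/70) ≈ 0.0356494
repay: (62/132) × (6/62) × (25/62) × (37/62) ≈ 0.0109379
Highest score → default.

default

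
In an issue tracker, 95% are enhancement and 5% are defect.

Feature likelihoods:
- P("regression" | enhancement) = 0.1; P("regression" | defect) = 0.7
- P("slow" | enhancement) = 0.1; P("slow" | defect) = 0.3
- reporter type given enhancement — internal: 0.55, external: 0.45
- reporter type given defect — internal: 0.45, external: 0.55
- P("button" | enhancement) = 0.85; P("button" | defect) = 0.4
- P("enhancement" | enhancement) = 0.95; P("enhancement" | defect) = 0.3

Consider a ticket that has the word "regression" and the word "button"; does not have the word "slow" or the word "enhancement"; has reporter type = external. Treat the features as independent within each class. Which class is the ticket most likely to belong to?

enhancement: 0.95 × 0.1 × (1−0.1) × 0.45 × 0.85 × (1−0.95) = 0.0016351875
defect: 0.05 × 0.7 × (1−0.3) × 0.55 × 0.4 × (1−0.3) = 0.003773
Highest score → defect.

defect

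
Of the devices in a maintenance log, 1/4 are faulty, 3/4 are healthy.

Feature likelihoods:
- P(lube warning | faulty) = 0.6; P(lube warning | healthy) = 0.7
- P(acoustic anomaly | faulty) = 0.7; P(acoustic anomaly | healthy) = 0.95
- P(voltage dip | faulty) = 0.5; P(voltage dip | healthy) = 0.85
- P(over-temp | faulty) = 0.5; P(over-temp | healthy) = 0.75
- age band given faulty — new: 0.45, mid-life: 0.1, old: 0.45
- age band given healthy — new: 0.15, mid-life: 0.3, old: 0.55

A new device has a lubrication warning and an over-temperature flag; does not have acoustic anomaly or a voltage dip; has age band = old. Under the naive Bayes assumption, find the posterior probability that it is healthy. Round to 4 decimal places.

0.2429

faulty: 0.25 × 0.6 × (1−0.7) × (1−0.5) × 0.5 × 0.45 = 0.0050625
healthy: 0.75 × 0.7 × (1−0.95) × (1−0.85) × 0.75 × 0.55 = 0.00162421875
P(healthy | x) = 0.00162421875 / 0.00668671875 ≈ 0.2429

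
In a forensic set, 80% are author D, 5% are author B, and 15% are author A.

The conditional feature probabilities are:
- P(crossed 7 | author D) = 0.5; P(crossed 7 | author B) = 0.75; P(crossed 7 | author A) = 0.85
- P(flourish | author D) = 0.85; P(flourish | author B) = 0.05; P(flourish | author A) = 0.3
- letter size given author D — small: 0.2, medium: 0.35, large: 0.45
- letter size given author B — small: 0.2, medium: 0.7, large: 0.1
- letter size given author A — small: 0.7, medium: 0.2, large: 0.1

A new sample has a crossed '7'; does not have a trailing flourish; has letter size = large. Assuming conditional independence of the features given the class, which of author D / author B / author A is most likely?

author D

author D: 0.8 × 0.5 × (1−0.85) × 0.45 = 0.027
author B: 0.05 × 0.75 × (1−0.05) × 0.1 = 0.0035625
author A: 0.15 × 0.85 × (1−0.3) × 0.1 = 0.008925
Highest score → author D.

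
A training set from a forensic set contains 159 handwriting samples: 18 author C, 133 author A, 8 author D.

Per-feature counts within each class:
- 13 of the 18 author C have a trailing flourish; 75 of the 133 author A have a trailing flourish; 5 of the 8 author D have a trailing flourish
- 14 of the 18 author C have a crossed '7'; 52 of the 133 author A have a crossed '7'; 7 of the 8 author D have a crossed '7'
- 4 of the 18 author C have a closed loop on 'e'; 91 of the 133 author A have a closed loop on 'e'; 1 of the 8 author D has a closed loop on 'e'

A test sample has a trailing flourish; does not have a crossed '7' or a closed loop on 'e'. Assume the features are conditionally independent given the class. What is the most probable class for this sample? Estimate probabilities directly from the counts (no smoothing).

author A

author C: (18/159) × (13/18) × (4/18) × (14/18) ≈ 0.0141315
author A: (133/159) × (75/133) × (81/133) × (42/133) ≈ 0.0907184
author D: (8/159) × (5/8) × (1/8) × (7/8) ≈ 0.00343947
Highest score → author A.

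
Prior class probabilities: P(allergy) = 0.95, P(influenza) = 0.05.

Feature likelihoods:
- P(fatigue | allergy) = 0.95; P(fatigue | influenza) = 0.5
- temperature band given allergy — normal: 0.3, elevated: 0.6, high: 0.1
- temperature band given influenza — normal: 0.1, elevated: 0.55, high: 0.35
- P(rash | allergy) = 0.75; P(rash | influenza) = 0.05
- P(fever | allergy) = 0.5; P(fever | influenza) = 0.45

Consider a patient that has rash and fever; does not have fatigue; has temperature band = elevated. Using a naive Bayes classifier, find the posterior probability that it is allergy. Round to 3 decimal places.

allergy: 0.95 × (1−0.95) × 0.6 × 0.75 × 0.5 = 0.0106875
influenza: 0.05 × (1−0.5) × 0.55 × 0.05 × 0.45 = 0.000309375
P(allergy | x) = 0.0106875 / 0.010996875 ≈ 0.972

0.972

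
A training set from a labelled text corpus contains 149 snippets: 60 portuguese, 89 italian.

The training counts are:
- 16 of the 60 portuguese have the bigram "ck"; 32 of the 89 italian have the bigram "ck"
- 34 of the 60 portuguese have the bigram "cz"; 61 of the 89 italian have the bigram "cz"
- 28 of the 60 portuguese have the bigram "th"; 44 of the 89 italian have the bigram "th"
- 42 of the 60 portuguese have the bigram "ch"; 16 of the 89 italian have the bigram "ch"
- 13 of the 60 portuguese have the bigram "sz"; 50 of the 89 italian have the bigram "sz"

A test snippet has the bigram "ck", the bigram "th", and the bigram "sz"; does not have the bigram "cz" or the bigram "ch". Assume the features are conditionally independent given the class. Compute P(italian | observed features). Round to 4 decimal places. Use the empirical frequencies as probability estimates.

portuguese: (60/149) × (16/60) × (26/60) × (28/60) × (18/60) × (13/60) ≈ 0.00141148
italian: (89/149) × (32/89) × (28/89) × (44/89) × (73/89) × (50/89) ≈ 0.0153924
P(italian | x) = 0.0153924 / 0.01680388 ≈ 0.9160

0.9160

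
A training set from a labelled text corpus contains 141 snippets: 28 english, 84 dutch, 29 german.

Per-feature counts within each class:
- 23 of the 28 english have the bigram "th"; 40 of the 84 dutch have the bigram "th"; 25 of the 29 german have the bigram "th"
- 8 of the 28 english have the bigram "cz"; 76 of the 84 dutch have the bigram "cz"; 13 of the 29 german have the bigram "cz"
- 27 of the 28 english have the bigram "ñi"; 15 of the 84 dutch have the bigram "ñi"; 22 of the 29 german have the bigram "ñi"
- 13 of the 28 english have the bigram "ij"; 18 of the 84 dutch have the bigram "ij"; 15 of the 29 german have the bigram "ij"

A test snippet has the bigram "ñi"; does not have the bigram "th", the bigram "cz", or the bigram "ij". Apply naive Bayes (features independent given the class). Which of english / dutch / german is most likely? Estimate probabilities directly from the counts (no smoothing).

english: (28/141) × (5/28) × (20/28) × (27/28) × (15/28) ≈ 0.0130846
dutch: (84/141) × (44/84) × (8/84) × (15/84) × (66/84) ≈ 0.00416985
german: (29/141) × (4/29) × (16/29) × (22/29) × (14/29) ≈ 0.00573215
Highest score → english.

english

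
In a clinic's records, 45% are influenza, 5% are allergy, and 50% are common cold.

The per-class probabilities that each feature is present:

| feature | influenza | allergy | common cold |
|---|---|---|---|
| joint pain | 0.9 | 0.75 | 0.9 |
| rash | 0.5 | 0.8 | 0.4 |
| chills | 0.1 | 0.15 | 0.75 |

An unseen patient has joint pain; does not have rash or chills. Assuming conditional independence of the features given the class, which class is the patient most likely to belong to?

influenza

influenza: 0.45 × 0.9 × (1−0.5) × (1−0.1) = 0.18225
allergy: 0.05 × 0.75 × (1−0.8) × (1−0.15) = 0.006375
common cold: 0.5 × 0.9 × (1−0.4) × (1−0.75) = 0.0675
Highest score → influenza.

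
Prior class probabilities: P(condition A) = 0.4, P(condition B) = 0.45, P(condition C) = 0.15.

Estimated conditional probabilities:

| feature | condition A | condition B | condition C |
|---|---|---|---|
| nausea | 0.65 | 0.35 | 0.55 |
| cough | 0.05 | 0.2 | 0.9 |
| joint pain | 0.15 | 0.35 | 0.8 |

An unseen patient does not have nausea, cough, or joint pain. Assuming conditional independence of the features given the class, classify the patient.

condition B

condition A: 0.4 × (1−0.65) × (1−0.05) × (1−0.15) = 0.11305
condition B: 0.45 × (1−0.35) × (1−0.2) × (1−0.35) = 0.1521
condition C: 0.15 × (1−0.55) × (1−0.9) × (1−0.8) = 0.00135
Highest score → condition B.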